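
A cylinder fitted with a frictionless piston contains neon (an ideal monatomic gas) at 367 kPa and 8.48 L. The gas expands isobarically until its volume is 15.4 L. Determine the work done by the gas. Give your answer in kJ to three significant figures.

W ≈ 2.54 kJ

Isobaric: W = P ΔV.
W = (367 kPa)(15.4 − 8.48 L) = (367)(6.92) = 2540 J.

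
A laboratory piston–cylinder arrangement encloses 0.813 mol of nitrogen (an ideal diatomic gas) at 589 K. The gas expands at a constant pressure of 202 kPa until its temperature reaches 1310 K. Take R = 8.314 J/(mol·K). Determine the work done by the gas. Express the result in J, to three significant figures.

W ≈ 4870 J

Isobaric: W = P ΔV = nR ΔT.
W = (0.813)(8.314)(1310 − 589) = 4873 J.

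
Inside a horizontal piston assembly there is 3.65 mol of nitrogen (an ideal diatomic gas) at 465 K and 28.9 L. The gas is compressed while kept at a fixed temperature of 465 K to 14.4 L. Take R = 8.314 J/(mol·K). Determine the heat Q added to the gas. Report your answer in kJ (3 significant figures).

Isothermal ⇒ ΔU = 0, so Q = W = nRT ln(V₂/V₁).
Q = (3.65)(8.314)(465) ln(14.4/28.9) = 14111 × -0.6966 = -9830 J.

Q ≈ -9.83 kJ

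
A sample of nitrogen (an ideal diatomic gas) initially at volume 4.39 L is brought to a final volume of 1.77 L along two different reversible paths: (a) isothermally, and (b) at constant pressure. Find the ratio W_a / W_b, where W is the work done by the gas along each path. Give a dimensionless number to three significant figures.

W_a / W_b ≈ 1.52

Path (a) isothermal: W = P₁V₁ ln(V₂/V₁) → W_a/(P₁V₁) = -0.9083.
Path (b) isobaric: W = P₁(V₂ − V₁) → W_b/(P₁V₁) = -0.5968.
W_a / W_b = -0.9083 / -0.5968 = 1.522.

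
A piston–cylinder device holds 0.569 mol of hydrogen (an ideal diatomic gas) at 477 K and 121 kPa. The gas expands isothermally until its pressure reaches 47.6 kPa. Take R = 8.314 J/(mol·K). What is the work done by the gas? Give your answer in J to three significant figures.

Isothermal process: W = nRT ln(V₂/V₁) = nRT ln(P₁/P₂).
W = (0.569)(8.314)(477) × ln(121/47.6)
  = 2257 × ln(2.542) = 2257 × 0.933
W_by_gas = 2105 J.

W ≈ 2110 J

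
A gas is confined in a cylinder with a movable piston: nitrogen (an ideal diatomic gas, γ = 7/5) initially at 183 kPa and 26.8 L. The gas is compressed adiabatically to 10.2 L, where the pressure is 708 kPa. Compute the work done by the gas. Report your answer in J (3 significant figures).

W ≈ -5790 J

Adiabatic: W = (P₁V₁ − P₂V₂)/(γ − 1) with γ = 7/5.
P₁V₁ = 4904 J, P₂V₂ = 7222 J.
W = (4904 − 7222) / 0.4 = -5793 J.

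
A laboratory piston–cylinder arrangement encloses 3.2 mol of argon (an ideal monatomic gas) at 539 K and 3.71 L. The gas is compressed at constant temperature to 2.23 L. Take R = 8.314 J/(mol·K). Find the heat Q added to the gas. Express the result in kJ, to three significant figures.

Isothermal ⇒ ΔU = 0, so Q = W = nRT ln(V₂/V₁).
Q = (3.2)(8.314)(539) ln(2.23/3.71) = 14340 × -0.509 = -7299 J.

Q ≈ -7.30 kJ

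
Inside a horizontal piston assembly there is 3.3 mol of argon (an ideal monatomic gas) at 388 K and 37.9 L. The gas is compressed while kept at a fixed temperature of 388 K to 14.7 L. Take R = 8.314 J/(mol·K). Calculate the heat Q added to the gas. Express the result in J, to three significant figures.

Isothermal ⇒ ΔU = 0, so Q = W = nRT ln(V₂/V₁).
Q = (3.3)(8.314)(388) ln(14.7/37.9) = 10645 × -0.9471 = -10082 J.

Q ≈ -10100 J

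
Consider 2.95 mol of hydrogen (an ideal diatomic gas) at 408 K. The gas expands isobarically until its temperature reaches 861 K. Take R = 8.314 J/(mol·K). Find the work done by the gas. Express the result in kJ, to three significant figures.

W ≈ 11.1 kJ

Isobaric: W = P ΔV = nR ΔT.
W = (2.95)(8.314)(861 − 408) = 11110 J.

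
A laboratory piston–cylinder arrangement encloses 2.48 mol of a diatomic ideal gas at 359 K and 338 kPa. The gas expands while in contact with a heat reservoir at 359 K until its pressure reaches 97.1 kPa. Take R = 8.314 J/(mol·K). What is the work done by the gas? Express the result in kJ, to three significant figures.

W ≈ 9.23 kJ

Isothermal process: W = nRT ln(V₂/V₁) = nRT ln(P₁/P₂).
W = (2.48)(8.314)(359) × ln(338/97.1)
  = 7402 × ln(3.481) = 7402 × 1.247
W_by_gas = 9233 J.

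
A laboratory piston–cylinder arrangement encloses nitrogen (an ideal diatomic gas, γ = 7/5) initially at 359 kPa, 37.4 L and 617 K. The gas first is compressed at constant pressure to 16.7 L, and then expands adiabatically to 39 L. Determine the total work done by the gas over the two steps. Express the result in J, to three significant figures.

Step 1 (isobaric): W = PΔV = (359 kPa)(16.7 − 37.4 L) = -7431 J.
After step 1: P = 359 kPa, V = 16.7 L, T = 275.5 K.
Step 2 (adiabatic): W = (P₁V₁ − P₂V₂)/(γ−1) = (5995 − 4270)/0.4 = 4312 J.
W_total = -7431 + 4312 = -3119 J.

W_total ≈ -3120 J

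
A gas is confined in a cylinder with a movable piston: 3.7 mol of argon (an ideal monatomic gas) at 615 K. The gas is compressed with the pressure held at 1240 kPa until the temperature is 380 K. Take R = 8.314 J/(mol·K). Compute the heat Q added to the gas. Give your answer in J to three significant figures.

Q ≈ -18100 J

Isobaric: W = nRΔT = (3.7)(8.314)(-235) = -7229 J.
ΔU = nCᵥΔT with Cᵥ = 3R/2: ΔU = (3.7)(12.47)(-235) = -10844 J.
Q = ΔU + W = -10844 − 7229 = -18073 J.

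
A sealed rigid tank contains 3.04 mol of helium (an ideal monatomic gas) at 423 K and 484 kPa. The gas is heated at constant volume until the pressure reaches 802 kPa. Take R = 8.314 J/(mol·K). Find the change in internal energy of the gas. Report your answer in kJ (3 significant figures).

ΔU ≈ 10.5 kJ

Constant volume ⇒ W = 0, so Q = ΔU = nCᵥΔT with Cᵥ = 3R/2 = 12.47 J/(mol·K).
At constant V, T₂/T₁ = P₂/P₁ ⇒ ΔT = T₁(P₂/P₁ − 1) = 423·(802/484 − 1) = 277.9 K.
ΔU = (3.04)(12.47)(277.9) = 10537 J.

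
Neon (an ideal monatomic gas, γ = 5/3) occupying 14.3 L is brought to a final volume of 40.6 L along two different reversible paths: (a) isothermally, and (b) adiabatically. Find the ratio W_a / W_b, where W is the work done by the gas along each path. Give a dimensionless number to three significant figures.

W_a / W_b ≈ 1.39

Path (a) isothermal: W = P₁V₁ ln(V₂/V₁) → W_a/(P₁V₁) = 1.044.
Path (b) adiabatic: W = P₁V₁(1 − (V₁/V₂)^(γ−1))/(γ−1) → W_b/(P₁V₁) = 0.7519.
W_a / W_b = 1.044 / 0.7519 = 1.388.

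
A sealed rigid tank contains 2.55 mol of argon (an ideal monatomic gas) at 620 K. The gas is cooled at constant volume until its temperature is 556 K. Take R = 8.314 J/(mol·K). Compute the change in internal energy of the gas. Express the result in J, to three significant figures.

ΔU ≈ -2040 J

Constant volume ⇒ W = 0, so Q = ΔU = nCᵥΔT with Cᵥ = 3R/2 = 12.47 J/(mol·K).
ΔU = (2.55)(12.47)(556 − 620) = -2035 J.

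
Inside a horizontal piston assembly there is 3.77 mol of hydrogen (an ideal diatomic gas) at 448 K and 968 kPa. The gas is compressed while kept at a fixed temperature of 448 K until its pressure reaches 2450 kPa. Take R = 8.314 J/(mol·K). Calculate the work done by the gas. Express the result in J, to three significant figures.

W ≈ -13000 J

Isothermal process: W = nRT ln(V₂/V₁) = nRT ln(P₁/P₂).
W = (3.77)(8.314)(448) × ln(968/2450)
  = 14042 × ln(0.3951) = 14042 × -0.9286
W_by_gas = -13040 J.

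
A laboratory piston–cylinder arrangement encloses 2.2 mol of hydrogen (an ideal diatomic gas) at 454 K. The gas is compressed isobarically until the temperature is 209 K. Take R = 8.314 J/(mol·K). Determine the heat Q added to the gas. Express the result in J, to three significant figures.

Isobaric: W = nRΔT = (2.2)(8.314)(-245) = -4481 J.
ΔU = nCᵥΔT with Cᵥ = 5R/2: ΔU = (2.2)(20.79)(-245) = -11203 J.
Q = ΔU + W = -11203 − 4481 = -15684 J.

Q ≈ -15700 J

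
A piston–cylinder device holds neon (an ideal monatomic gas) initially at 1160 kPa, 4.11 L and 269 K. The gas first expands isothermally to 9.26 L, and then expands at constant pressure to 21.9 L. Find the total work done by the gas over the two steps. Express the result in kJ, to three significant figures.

Step 1 (isothermal): W = P₁V₁ ln(V₂/V₁) = (4768) ln(9.26/4.11) = 3873 J.
After step 1: P = 514.9 kPa, V = 9.26 L, T = 269 K.
Step 2 (isobaric): W = PΔV = (514.9 kPa)(21.9 − 9.26 L) = 6508 J.
W_total = 3873 + 6508 = 10380 J.

W_total ≈ 10.4 kJ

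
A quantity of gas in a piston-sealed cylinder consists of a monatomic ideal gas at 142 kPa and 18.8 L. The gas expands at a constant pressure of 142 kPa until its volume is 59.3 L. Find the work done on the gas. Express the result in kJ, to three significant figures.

Isobaric: W = P ΔV.
W = (142 kPa)(59.3 − 18.8 L) = (142)(40.5) = 5751 J.
Work on gas = −W_by = -5751 J.

W ≈ -5.75 kJ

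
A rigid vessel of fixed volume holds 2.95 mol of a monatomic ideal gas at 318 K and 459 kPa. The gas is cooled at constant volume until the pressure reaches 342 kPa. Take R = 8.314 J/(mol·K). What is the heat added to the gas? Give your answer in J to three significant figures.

Constant volume ⇒ W = 0, so Q = ΔU = nCᵥΔT with Cᵥ = 3R/2 = 12.47 J/(mol·K).
At constant V, T₂/T₁ = P₂/P₁ ⇒ ΔT = T₁(P₂/P₁ − 1) = 318·(342/459 − 1) = -81.06 K.
ΔU = (2.95)(12.47)(-81.06) = -2982 J.

Q ≈ -2980 J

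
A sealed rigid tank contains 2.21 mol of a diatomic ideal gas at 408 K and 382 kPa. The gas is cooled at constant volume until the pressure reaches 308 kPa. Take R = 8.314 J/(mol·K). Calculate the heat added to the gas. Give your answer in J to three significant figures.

Q ≈ -3630 J

Constant volume ⇒ W = 0, so Q = ΔU = nCᵥΔT with Cᵥ = 5R/2 = 20.79 J/(mol·K).
At constant V, T₂/T₁ = P₂/P₁ ⇒ ΔT = T₁(P₂/P₁ − 1) = 408·(308/382 − 1) = -79.04 K.
ΔU = (2.21)(20.79)(-79.04) = -3631 J.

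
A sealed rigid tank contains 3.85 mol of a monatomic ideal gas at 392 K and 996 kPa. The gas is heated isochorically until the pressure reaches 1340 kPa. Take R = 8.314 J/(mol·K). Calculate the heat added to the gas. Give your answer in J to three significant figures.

Q ≈ 6500 J

Constant volume ⇒ W = 0, so Q = ΔU = nCᵥΔT with Cᵥ = 3R/2 = 12.47 J/(mol·K).
At constant V, T₂/T₁ = P₂/P₁ ⇒ ΔT = T₁(P₂/P₁ − 1) = 392·(1340/996 − 1) = 135.4 K.
ΔU = (3.85)(12.47)(135.4) = 6501 J.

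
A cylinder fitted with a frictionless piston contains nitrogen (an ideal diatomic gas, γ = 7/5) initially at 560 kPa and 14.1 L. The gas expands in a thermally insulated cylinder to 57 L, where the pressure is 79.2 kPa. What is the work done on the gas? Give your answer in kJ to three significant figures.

W ≈ -8.45 kJ

Adiabatic: W = (P₁V₁ − P₂V₂)/(γ − 1) with γ = 7/5.
P₁V₁ = 7896 J, P₂V₂ = 4514 J.
W = (7896 − 4514) / 0.4 = 8454 J.
Work on gas = −W_by = -8454 J.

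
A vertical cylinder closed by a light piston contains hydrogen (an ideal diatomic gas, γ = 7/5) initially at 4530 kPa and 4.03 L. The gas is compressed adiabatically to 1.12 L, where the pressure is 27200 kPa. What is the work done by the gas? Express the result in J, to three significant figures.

W ≈ -30500 J

Adiabatic: W = (P₁V₁ − P₂V₂)/(γ − 1) with γ = 7/5.
P₁V₁ = 18256 J, P₂V₂ = 30464 J.
W = (18256 − 30464) / 0.4 = -30520 J.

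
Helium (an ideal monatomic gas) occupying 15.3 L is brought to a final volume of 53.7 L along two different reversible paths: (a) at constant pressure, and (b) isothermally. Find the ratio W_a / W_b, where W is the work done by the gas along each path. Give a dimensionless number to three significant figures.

W_a / W_b ≈ 2.00

Path (a) isobaric: W = P₁(V₂ − V₁) → W_a/(P₁V₁) = 2.51.
Path (b) isothermal: W = P₁V₁ ln(V₂/V₁) → W_b/(P₁V₁) = 1.256.
W_a / W_b = 2.51 / 1.256 = 1.999.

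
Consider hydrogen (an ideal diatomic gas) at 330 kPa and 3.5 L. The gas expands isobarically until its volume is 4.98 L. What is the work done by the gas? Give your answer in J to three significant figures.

W ≈ 488 J

Isobaric: W = P ΔV.
W = (330 kPa)(4.98 − 3.5 L) = (330)(1.48) = 488.4 J.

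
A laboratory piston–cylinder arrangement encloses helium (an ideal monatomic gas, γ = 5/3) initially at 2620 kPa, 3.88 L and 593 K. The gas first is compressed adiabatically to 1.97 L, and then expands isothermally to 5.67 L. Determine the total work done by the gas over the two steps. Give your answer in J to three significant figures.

Step 1 (adiabatic): W = (P₁V₁ − P₂V₂)/(γ−1) = (10166 − 15973)/0.667 = -8711 J.
After step 1: P = 8108 kPa, V = 1.97 L, T = 931.7 K.
Step 2 (isothermal): W = P₁V₁ ln(V₂/V₁) = (15973) ln(5.67/1.97) = 16886 J.
W_total = -8711 + 16886 = 8175 J.

W_total ≈ 8180 J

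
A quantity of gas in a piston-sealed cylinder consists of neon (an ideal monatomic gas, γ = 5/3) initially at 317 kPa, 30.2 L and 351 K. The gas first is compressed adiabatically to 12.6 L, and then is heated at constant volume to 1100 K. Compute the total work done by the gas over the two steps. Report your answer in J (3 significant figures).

W_total ≈ -11400 J

Step 1 (adiabatic): W = (P₁V₁ − P₂V₂)/(γ−1) = (9573 − 17146)/0.667 = -11359 J.
Step 2 (isochoric): W = 0 (constant volume).
W_total = -11359 + 0 = -11359 J.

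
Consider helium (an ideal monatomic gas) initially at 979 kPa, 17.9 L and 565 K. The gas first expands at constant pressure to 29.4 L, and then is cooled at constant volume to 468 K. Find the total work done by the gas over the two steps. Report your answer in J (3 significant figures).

W_total ≈ 11300 J

Step 1 (isobaric): W = PΔV = (979 kPa)(29.4 − 17.9 L) = 11258 J.
Step 2 (isochoric): W = 0 (constant volume).
W_total = 11258 + 0 = 11258 J.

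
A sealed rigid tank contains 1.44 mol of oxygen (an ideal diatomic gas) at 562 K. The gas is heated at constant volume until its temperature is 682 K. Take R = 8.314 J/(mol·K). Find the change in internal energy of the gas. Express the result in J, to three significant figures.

ΔU ≈ 3590 J

Constant volume ⇒ W = 0, so Q = ΔU = nCᵥΔT with Cᵥ = 5R/2 = 20.79 J/(mol·K).
ΔU = (1.44)(20.79)(682 − 562) = 3592 J.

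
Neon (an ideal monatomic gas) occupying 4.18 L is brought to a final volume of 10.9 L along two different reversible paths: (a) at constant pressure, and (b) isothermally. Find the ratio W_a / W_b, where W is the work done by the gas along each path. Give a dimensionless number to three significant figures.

W_a / W_b ≈ 1.68

Path (a) isobaric: W = P₁(V₂ − V₁) → W_a/(P₁V₁) = 1.608.
Path (b) isothermal: W = P₁V₁ ln(V₂/V₁) → W_b/(P₁V₁) = 0.9585.
W_a / W_b = 1.608 / 0.9585 = 1.677.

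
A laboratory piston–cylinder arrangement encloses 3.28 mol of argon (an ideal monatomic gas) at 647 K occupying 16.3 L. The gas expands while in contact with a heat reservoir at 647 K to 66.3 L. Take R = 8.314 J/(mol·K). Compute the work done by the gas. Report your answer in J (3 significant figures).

W ≈ 24800 J

Isothermal: W = nRT ln(V₂/V₁).
W = (3.28)(8.314)(647) × ln(66.3/16.3)
  = 17644 × 1.403
W_by_gas = 24754 J.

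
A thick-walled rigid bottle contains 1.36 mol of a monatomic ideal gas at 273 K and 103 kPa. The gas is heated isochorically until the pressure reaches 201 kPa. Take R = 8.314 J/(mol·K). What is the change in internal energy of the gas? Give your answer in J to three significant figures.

ΔU ≈ 4410 J

Constant volume ⇒ W = 0, so Q = ΔU = nCᵥΔT with Cᵥ = 3R/2 = 12.47 J/(mol·K).
At constant V, T₂/T₁ = P₂/P₁ ⇒ ΔT = T₁(P₂/P₁ − 1) = 273·(201/103 − 1) = 259.7 K.
ΔU = (1.36)(12.47)(259.7) = 4405 J.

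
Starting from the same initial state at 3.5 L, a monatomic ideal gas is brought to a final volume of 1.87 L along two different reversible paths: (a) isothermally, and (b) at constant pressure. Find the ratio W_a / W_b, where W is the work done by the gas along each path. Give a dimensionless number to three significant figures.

Path (a) isothermal: W = P₁V₁ ln(V₂/V₁) → W_a/(P₁V₁) = -0.6268.
Path (b) isobaric: W = P₁(V₂ − V₁) → W_b/(P₁V₁) = -0.4657.
W_a / W_b = -0.6268 / -0.4657 = 1.346.

W_a / W_b ≈ 1.35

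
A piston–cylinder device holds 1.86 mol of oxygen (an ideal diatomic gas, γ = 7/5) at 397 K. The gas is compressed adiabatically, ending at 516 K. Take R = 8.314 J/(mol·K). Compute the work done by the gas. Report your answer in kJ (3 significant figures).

W ≈ -4.60 kJ

Adiabatic ⇒ Q = 0, so W_by = −ΔU = nCᵥ(T₁ − T₂).
Cᵥ = 5R/2 = 20.79 J/(mol·K).
W = (1.86)(20.79)(397 − 516) = -4601 J.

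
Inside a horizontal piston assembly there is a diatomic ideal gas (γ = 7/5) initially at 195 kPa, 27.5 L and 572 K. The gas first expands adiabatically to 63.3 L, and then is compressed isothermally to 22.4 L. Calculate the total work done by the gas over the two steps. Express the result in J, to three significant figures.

W_total ≈ -189 J

Step 1 (adiabatic): W = (P₁V₁ − P₂V₂)/(γ−1) = (5362 − 3842)/0.4 = 3802 J.
After step 1: P = 60.69 kPa, V = 63.3 L, T = 409.8 K.
Step 2 (isothermal): W = P₁V₁ ln(V₂/V₁) = (3842) ln(22.4/63.3) = -3991 J.
W_total = 3802 − 3991 = -189.3 J.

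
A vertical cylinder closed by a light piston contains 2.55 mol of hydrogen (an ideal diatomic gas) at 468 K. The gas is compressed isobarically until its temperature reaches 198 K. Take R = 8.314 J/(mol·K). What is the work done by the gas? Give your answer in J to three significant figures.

W ≈ -5720 J

Isobaric: W = P ΔV = nR ΔT.
W = (2.55)(8.314)(198 − 468) = -5724 J.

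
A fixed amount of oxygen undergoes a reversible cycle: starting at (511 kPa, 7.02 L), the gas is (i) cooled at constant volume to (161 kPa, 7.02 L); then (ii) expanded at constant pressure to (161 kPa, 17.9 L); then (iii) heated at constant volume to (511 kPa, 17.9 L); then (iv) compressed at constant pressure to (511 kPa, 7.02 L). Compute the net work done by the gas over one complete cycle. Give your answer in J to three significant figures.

Constant-volume legs do no work.
W(ii) = (161)(17.9 − 7.02) = 1752 J; W(iv) = (511)(7.02 − 17.9) = -5560 J.
W_net = 1752 − 5560 = -3808 J (the counter-clockwise enclosed area).

W_net ≈ -3810 J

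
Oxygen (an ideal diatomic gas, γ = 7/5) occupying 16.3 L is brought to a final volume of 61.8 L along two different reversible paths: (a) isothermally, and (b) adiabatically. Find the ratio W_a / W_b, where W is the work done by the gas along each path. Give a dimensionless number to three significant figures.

Path (a) isothermal: W = P₁V₁ ln(V₂/V₁) → W_a/(P₁V₁) = 1.333.
Path (b) adiabatic: W = P₁V₁(1 − (V₁/V₂)^(γ−1))/(γ−1) → W_b/(P₁V₁) = 1.033.
W_a / W_b = 1.333 / 1.033 = 1.29.

W_a / W_b ≈ 1.29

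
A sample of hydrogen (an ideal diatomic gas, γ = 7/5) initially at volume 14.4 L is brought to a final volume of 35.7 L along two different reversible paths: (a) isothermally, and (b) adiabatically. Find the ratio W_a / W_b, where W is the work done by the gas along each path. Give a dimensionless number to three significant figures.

Path (a) isothermal: W = P₁V₁ ln(V₂/V₁) → W_a/(P₁V₁) = 0.9079.
Path (b) adiabatic: W = P₁V₁(1 − (V₁/V₂)^(γ−1))/(γ−1) → W_b/(P₁V₁) = 0.7613.
W_a / W_b = 0.9079 / 0.7613 = 1.193.

W_a / W_b ≈ 1.19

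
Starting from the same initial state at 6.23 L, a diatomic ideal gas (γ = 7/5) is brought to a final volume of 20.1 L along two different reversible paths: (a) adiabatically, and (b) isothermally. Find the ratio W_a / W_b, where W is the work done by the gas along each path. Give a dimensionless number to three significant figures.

W_a / W_b ≈ 0.798

Path (a) adiabatic: W = P₁V₁(1 − (V₁/V₂)^(γ−1))/(γ−1) → W_a/(P₁V₁) = 0.9352.
Path (b) isothermal: W = P₁V₁ ln(V₂/V₁) → W_b/(P₁V₁) = 1.171.
W_a / W_b = 0.9352 / 1.171 = 0.7984.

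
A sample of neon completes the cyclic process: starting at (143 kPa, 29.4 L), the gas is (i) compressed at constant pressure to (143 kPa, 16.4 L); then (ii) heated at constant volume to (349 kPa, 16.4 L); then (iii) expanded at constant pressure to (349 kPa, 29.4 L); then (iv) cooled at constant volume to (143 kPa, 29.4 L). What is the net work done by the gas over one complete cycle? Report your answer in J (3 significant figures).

W_net ≈ 2680 J

Constant-volume legs do no work.
W(i) = (143)(16.4 − 29.4) = -1859 J; W(iii) = (349)(29.4 − 16.4) = 4537 J.
W_net = -1859 + 4537 = 2678 J (the clockwise enclosed area).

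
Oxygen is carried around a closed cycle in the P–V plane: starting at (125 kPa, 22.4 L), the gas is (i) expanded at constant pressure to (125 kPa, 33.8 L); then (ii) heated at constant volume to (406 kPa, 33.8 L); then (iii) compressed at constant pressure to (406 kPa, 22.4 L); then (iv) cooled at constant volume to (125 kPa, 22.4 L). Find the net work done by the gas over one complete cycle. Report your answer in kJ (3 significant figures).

W_net ≈ -3.20 kJ

Constant-volume legs do no work.
W(i) = (125)(33.8 − 22.4) = 1425 J; W(iii) = (406)(22.4 − 33.8) = -4628 J.
W_net = 1425 − 4628 = -3203 J (the counter-clockwise enclosed area).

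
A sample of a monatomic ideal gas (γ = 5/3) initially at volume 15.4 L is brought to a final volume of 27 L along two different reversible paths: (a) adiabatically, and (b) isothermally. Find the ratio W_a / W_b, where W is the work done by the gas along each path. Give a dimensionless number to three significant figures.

W_a / W_b ≈ 0.834

Path (a) adiabatic: W = P₁V₁(1 − (V₁/V₂)^(γ−1))/(γ−1) → W_a/(P₁V₁) = 0.4684.
Path (b) isothermal: W = P₁V₁ ln(V₂/V₁) → W_b/(P₁V₁) = 0.5615.
W_a / W_b = 0.4684 / 0.5615 = 0.8342.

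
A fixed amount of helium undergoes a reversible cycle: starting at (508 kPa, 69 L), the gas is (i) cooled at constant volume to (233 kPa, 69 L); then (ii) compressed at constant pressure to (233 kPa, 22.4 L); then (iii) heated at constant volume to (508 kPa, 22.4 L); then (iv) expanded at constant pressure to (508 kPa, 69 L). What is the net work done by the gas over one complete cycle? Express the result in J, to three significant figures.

Constant-volume legs do no work.
W(ii) = (233)(22.4 − 69) = -10858 J; W(iv) = (508)(69 − 22.4) = 23673 J.
W_net = -10858 + 23673 = 12815 J (the clockwise enclosed area).

W_net ≈ 12800 J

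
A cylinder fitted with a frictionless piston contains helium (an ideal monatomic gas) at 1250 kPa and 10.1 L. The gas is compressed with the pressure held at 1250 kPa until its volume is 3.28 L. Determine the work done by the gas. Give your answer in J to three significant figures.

Isobaric: W = P ΔV.
W = (1250 kPa)(3.28 − 10.1 L) = (1250)(-6.82) = -8525 J.

W ≈ -8520 J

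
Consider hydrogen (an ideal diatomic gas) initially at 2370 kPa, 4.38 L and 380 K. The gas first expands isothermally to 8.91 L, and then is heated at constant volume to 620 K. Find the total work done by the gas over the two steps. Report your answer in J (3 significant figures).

Step 1 (isothermal): W = P₁V₁ ln(V₂/V₁) = (10381) ln(8.91/4.38) = 7372 J.
Step 2 (isochoric): W = 0 (constant volume).
W_total = 7372 + 0 = 7372 J.

W_total ≈ 7370 J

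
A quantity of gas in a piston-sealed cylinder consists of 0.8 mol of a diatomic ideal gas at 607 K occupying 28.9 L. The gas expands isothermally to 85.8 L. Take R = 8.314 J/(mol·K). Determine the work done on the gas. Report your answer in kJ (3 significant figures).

W ≈ -4.39 kJ

Isothermal: W = nRT ln(V₂/V₁).
W = (0.8)(8.314)(607) × ln(85.8/28.9)
  = 4037 × 1.088
W_by_gas = 4393 J; work on gas = −W_by = -4393 J.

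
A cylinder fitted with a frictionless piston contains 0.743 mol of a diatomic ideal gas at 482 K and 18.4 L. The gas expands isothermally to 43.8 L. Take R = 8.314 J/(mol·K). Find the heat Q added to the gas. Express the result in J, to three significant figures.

Q ≈ 2580 J

Isothermal ⇒ ΔU = 0, so Q = W = nRT ln(V₂/V₁).
Q = (0.743)(8.314)(482) ln(43.8/18.4) = 2977 × 0.8673 = 2582 J.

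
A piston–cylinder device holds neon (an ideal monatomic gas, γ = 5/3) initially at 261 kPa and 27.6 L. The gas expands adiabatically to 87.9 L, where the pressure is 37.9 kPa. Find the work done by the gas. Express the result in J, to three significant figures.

Adiabatic: W = (P₁V₁ − P₂V₂)/(γ − 1) with γ = 5/3.
P₁V₁ = 7204 J, P₂V₂ = 3331 J.
W = (7204 − 3331) / 0.6667 = 5808 J.

W ≈ 5810 J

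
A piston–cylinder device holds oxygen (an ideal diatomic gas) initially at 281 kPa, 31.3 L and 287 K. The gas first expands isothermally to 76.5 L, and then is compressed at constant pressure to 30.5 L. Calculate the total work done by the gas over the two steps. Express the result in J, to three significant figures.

Step 1 (isothermal): W = P₁V₁ ln(V₂/V₁) = (8795) ln(76.5/31.3) = 7860 J.
After step 1: P = 115 kPa, V = 76.5 L, T = 287 K.
Step 2 (isobaric): W = PΔV = (115 kPa)(30.5 − 76.5 L) = -5289 J.
W_total = 7860 − 5289 = 2571 J.

W_total ≈ 2570 J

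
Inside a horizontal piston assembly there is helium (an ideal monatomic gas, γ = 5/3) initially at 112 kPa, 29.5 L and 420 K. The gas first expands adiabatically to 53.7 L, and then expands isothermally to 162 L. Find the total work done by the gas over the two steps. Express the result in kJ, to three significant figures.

Step 1 (adiabatic): W = (P₁V₁ − P₂V₂)/(γ−1) = (3304 − 2216)/0.667 = 1632 J.
After step 1: P = 41.27 kPa, V = 53.7 L, T = 281.7 K.
Step 2 (isothermal): W = P₁V₁ ln(V₂/V₁) = (2216) ln(162/53.7) = 2447 J.
W_total = 1632 + 2447 = 4079 J.

W_total ≈ 4.08 kJ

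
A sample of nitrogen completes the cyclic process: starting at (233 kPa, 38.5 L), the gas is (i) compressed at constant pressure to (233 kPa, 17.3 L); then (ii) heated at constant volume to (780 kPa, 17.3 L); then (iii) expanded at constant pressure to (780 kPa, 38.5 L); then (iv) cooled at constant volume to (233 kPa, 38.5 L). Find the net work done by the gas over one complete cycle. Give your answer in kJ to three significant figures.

Constant-volume legs do no work.
W(i) = (233)(17.3 − 38.5) = -4940 J; W(iii) = (780)(38.5 − 17.3) = 16536 J.
W_net = -4940 + 16536 = 11596 J (the clockwise enclosed area).

W_net ≈ 11.6 kJ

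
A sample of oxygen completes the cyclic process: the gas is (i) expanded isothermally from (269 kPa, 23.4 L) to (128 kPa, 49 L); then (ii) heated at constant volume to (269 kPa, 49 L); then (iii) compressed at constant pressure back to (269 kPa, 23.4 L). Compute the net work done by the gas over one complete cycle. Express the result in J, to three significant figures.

W_net ≈ -2230 J

Leg (i): W = PᵢVᵢ ln(V_f/Vᵢ) = (6295) ln(49/23.4) = 4652 J.
Leg (ii): W = 0.
Leg (iii): W = PΔV = (269)(23.4 − 49) = -6886 J.
W_net = 4652 − 6886 = -2234 J.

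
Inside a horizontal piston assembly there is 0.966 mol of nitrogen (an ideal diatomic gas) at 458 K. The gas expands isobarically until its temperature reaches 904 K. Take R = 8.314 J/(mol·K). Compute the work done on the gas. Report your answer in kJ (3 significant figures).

W ≈ -3.58 kJ

Isobaric: W = P ΔV = nR ΔT.
W = (0.966)(8.314)(904 − 458) = 3582 J.
Work on gas = −W_by = -3582 J.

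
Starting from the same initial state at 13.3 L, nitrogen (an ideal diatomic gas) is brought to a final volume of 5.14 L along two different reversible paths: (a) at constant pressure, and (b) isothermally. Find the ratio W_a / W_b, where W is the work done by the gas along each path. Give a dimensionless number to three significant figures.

Path (a) isobaric: W = P₁(V₂ − V₁) → W_a/(P₁V₁) = -0.6135.
Path (b) isothermal: W = P₁V₁ ln(V₂/V₁) → W_b/(P₁V₁) = -0.9507.
W_a / W_b = -0.6135 / -0.9507 = 0.6453.

W_a / W_b ≈ 0.645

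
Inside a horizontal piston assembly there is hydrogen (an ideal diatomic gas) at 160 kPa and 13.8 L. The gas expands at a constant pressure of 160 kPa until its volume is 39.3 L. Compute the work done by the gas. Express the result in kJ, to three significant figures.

W ≈ 4.08 kJ

Isobaric: W = P ΔV.
W = (160 kPa)(39.3 − 13.8 L) = (160)(25.5) = 4080 J.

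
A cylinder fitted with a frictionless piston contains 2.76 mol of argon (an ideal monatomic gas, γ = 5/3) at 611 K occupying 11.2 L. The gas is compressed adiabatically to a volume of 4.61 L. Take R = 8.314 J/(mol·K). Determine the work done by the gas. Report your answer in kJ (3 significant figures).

W ≈ -17.0 kJ

Adiabatic: TV^(γ−1) = const with γ = 5/3.
T₂ = T₁ (V₁/V₂)^(γ−1) = 611 × (11.2/4.61)^0.667 = 611 × 1.807 = 1104 K.
W_by = nCᵥ(T₁ − T₂) = (2.76)(12.47)(611 − 1104) = -16976 J.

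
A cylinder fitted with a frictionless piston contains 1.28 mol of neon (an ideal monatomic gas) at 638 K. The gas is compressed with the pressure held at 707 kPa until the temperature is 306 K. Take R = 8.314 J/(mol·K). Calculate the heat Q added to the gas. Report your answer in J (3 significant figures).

Q ≈ -8830 J

Isobaric: W = nRΔT = (1.28)(8.314)(-332) = -3533 J.
ΔU = nCᵥΔT with Cᵥ = 3R/2: ΔU = (1.28)(12.47)(-332) = -5300 J.
Q = ΔU + W = -5300 − 3533 = -8833 J.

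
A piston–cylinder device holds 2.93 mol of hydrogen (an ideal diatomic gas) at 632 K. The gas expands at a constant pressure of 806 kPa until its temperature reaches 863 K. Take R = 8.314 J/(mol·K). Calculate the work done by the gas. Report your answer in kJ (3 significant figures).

W ≈ 5.63 kJ

Isobaric: W = P ΔV = nR ΔT.
W = (2.93)(8.314)(863 − 632) = 5627 J.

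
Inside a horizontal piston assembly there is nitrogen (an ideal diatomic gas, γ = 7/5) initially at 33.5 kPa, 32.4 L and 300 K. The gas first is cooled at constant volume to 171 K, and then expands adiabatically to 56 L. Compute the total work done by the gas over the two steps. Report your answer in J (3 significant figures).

W_total ≈ 304 J

Step 1 (isochoric): W = 0 (constant volume).
After step 1: P = 19.09 kPa (V unchanged).
Step 2 (adiabatic): W = (P₁V₁ − P₂V₂)/(γ−1) = (618.7 − 497.1)/0.4 = 304 J.
W_total = 0 + 304 = 304 J.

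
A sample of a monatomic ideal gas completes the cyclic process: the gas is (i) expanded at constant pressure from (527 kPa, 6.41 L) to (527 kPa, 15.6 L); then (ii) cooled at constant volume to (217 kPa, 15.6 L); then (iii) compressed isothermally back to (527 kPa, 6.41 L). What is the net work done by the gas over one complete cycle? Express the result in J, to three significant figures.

W_net ≈ 1830 J

Leg (i): W = PΔV = (527)(15.6 − 6.41) = 4843 J.
Leg (ii): W = 0.
Leg (iii): W = PᵢVᵢ ln(V_f/Vᵢ) = (3385) ln(6.41/15.6) = -3011 J.
W_net = 4843 − 3011 = 1832 J.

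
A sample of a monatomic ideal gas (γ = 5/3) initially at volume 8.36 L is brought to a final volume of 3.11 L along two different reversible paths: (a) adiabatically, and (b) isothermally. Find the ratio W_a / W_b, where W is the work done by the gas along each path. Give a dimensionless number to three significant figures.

Path (a) adiabatic: W = P₁V₁(1 − (V₁/V₂)^(γ−1))/(γ−1) → W_a/(P₁V₁) = -1.4.
Path (b) isothermal: W = P₁V₁ ln(V₂/V₁) → W_b/(P₁V₁) = -0.9888.
W_a / W_b = -1.4 / -0.9888 = 1.416.

W_a / W_b ≈ 1.42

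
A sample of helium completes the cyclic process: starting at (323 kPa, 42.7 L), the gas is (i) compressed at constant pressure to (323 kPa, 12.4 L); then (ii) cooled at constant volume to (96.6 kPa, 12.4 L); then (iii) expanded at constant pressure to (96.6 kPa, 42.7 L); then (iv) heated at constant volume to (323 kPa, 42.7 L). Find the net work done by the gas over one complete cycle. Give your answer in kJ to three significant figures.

Constant-volume legs do no work.
W(i) = (323)(12.4 − 42.7) = -9787 J; W(iii) = (96.6)(42.7 − 12.4) = 2927 J.
W_net = -9787 + 2927 = -6860 J (the counter-clockwise enclosed area).

W_net ≈ -6.86 kJ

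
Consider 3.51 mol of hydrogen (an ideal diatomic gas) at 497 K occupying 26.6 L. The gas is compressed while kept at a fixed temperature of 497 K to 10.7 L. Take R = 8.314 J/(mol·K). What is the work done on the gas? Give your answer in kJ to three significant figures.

Isothermal: W = nRT ln(V₂/V₁).
W = (3.51)(8.314)(497) × ln(10.7/26.6)
  = 14504 × -0.9107
W_by_gas = -13208 J; work on gas = −W_by = 13208 J.

W ≈ 13.2 kJ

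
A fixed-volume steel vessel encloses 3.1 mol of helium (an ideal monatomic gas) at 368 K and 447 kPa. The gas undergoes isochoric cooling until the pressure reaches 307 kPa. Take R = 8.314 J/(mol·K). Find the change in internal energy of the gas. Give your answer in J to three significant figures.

ΔU ≈ -4460 J

Constant volume ⇒ W = 0, so Q = ΔU = nCᵥΔT with Cᵥ = 3R/2 = 12.47 J/(mol·K).
At constant V, T₂/T₁ = P₂/P₁ ⇒ ΔT = T₁(P₂/P₁ − 1) = 368·(307/447 − 1) = -115.3 K.
ΔU = (3.1)(12.47)(-115.3) = -4456 J.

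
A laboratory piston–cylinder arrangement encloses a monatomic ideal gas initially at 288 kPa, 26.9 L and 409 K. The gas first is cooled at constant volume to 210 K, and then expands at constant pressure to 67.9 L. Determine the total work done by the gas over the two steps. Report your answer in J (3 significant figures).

W_total ≈ 6060 J

Step 1 (isochoric): W = 0 (constant volume).
After step 1: P = 147.9 kPa (V unchanged).
Step 2 (isobaric): W = PΔV = (147.9 kPa)(67.9 − 26.9 L) = 6063 J.
W_total = 0 + 6063 = 6063 J.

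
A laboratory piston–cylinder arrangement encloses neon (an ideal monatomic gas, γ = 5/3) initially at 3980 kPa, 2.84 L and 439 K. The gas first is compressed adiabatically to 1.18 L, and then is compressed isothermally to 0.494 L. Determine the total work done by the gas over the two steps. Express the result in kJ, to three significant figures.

W_total ≈ -31.2 kJ

Step 1 (adiabatic): W = (P₁V₁ − P₂V₂)/(γ−1) = (11303 − 20300)/0.667 = -13495 J.
After step 1: P = 17203 kPa, V = 1.18 L, T = 788.4 K.
Step 2 (isothermal): W = P₁V₁ ln(V₂/V₁) = (20300) ln(0.494/1.18) = -17676 J.
W_total = -13495 − 17676 = -31171 J.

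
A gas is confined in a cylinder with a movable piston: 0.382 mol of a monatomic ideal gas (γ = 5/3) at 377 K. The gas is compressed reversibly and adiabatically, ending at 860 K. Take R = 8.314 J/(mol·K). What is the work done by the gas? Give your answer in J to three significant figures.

Adiabatic ⇒ Q = 0, so W_by = −ΔU = nCᵥ(T₁ − T₂).
Cᵥ = 3R/2 = 12.47 J/(mol·K).
W = (0.382)(12.47)(377 − 860) = -2301 J.

W ≈ -2300 J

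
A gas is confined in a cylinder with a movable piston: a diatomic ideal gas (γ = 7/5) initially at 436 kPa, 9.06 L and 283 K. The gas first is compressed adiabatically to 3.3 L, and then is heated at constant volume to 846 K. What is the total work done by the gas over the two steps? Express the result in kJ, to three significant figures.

W_total ≈ -4.92 kJ

Step 1 (adiabatic): W = (P₁V₁ − P₂V₂)/(γ−1) = (3950 − 5916)/0.4 = -4916 J.
Step 2 (isochoric): W = 0 (constant volume).
W_total = -4916 + 0 = -4916 J.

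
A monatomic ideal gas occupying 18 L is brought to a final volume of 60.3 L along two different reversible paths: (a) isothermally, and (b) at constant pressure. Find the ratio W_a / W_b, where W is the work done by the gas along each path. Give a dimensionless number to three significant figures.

W_a / W_b ≈ 0.514

Path (a) isothermal: W = P₁V₁ ln(V₂/V₁) → W_a/(P₁V₁) = 1.209.
Path (b) isobaric: W = P₁(V₂ − V₁) → W_b/(P₁V₁) = 2.35.
W_a / W_b = 1.209 / 2.35 = 0.5145.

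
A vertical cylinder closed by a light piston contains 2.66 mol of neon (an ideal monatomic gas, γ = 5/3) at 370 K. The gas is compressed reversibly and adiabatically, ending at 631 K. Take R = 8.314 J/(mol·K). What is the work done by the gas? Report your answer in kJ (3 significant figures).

Adiabatic ⇒ Q = 0, so W_by = −ΔU = nCᵥ(T₁ − T₂).
Cᵥ = 3R/2 = 12.47 J/(mol·K).
W = (2.66)(12.47)(370 − 631) = -8658 J.

W ≈ -8.66 kJ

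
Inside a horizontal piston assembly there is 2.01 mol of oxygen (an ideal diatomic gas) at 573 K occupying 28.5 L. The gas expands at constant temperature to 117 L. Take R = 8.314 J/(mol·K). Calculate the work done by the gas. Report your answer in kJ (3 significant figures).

Isothermal: W = nRT ln(V₂/V₁).
W = (2.01)(8.314)(573) × ln(117/28.5)
  = 9575 × 1.412
W_by_gas = 13523 J.

W ≈ 13.5 kJ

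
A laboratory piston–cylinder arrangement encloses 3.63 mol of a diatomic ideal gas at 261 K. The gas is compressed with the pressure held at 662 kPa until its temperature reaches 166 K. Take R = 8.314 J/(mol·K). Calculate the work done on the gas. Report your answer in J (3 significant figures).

W ≈ 2870 J

Isobaric: W = P ΔV = nR ΔT.
W = (3.63)(8.314)(166 − 261) = -2867 J.
Work on gas = −W_by = 2867 J.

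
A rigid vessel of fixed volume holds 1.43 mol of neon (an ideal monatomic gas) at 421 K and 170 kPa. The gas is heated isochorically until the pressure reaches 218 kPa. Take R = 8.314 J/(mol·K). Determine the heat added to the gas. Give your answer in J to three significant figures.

Q ≈ 2120 J

Constant volume ⇒ W = 0, so Q = ΔU = nCᵥΔT with Cᵥ = 3R/2 = 12.47 J/(mol·K).
At constant V, T₂/T₁ = P₂/P₁ ⇒ ΔT = T₁(P₂/P₁ − 1) = 421·(218/170 − 1) = 118.9 K.
ΔU = (1.43)(12.47)(118.9) = 2120 J.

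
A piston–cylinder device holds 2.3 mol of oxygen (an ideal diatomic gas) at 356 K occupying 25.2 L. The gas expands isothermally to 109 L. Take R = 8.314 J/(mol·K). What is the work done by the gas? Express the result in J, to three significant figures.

W ≈ 9970 J

Isothermal: W = nRT ln(V₂/V₁).
W = (2.3)(8.314)(356) × ln(109/25.2)
  = 6808 × 1.465
W_by_gas = 9970 J.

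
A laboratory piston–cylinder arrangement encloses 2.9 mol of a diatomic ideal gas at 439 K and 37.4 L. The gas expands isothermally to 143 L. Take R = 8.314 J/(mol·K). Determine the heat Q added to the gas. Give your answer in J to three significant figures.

Isothermal ⇒ ΔU = 0, so Q = W = nRT ln(V₂/V₁).
Q = (2.9)(8.314)(439) ln(143/37.4) = 10585 × 1.341 = 14196 J.

Q ≈ 14200 J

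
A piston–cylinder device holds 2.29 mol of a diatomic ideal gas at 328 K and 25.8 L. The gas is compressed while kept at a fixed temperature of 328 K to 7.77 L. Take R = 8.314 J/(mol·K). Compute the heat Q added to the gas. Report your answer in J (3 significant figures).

Q ≈ -7490 J

Isothermal ⇒ ΔU = 0, so Q = W = nRT ln(V₂/V₁).
Q = (2.29)(8.314)(328) ln(7.77/25.8) = 6245 × -1.2 = -7494 J.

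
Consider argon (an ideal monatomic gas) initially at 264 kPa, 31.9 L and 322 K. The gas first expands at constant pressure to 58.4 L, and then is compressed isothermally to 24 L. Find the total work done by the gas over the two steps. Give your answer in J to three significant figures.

W_total ≈ -6710 J

Step 1 (isobaric): W = PΔV = (264 kPa)(58.4 − 31.9 L) = 6996 J.
After step 1: P = 264 kPa, V = 58.4 L, T = 589.5 K.
Step 2 (isothermal): W = P₁V₁ ln(V₂/V₁) = (15418) ln(24/58.4) = -13710 J.
W_total = 6996 − 13710 = -6714 J.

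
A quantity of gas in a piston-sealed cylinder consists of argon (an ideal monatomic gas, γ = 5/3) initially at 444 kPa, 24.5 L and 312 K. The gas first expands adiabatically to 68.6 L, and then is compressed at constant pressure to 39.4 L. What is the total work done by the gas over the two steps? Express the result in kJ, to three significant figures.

W_total ≈ 5.77 kJ

Step 1 (adiabatic): W = (P₁V₁ − P₂V₂)/(γ−1) = (10878 − 5476)/0.667 = 8103 J.
After step 1: P = 79.82 kPa, V = 68.6 L, T = 157.1 K.
Step 2 (isobaric): W = PΔV = (79.82 kPa)(39.4 − 68.6 L) = -2331 J.
W_total = 8103 − 2331 = 5773 J.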